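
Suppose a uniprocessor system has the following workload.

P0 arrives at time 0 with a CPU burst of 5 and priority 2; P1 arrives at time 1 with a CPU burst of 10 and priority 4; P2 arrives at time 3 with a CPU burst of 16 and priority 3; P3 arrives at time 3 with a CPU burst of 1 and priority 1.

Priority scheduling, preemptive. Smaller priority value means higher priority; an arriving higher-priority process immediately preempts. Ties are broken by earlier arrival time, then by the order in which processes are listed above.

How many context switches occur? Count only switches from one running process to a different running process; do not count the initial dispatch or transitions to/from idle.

4

Timeline: | P0 0-3 | P3 3-4 | P0 4-6 | P2 6-22 | P1 22-32 |
Completion: P0=6  P1=32  P2=22  P3=4
Turnaround (C−A): P0=6  P1=31  P2=19  P3=1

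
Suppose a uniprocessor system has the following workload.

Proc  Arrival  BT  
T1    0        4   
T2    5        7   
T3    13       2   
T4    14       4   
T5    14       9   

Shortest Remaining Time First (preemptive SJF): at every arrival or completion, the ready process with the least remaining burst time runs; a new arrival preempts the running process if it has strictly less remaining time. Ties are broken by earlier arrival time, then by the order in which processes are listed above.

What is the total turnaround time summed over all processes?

32

Gantt: | T1 0-4 | idle 4-5 | T2 5-12 | idle 12-13 | T3 13-15 | T4 15-19 | T5 19-28 |
Completion: T1=4  T2=12  T3=15  T4=19  T5=28
Turnaround = completion − arrival: T1=4, T2=7, T3=2, T4=5, T5=14
Total turnaround = 4 + 7 + 2 + 5 + 14 = 32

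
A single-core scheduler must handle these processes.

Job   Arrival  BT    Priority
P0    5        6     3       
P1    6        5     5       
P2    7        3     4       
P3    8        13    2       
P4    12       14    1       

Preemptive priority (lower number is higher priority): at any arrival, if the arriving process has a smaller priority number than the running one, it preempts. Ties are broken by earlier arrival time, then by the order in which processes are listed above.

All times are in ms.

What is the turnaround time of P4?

14

Gantt: | idle 0-5 | P0 5-8 | P3 8-12 | P4 12-26 | P3 26-35 | P0 35-38 | P2 38-41 | P1 41-46 |
Completion: P0=38  P1=46  P2=41  P3=35  P4=26
Turnaround (C−A): P0=33  P1=40  P2=34  P3=27  P4=14
Turnaround(P4) = completion − arrival = 26 − 12 = 14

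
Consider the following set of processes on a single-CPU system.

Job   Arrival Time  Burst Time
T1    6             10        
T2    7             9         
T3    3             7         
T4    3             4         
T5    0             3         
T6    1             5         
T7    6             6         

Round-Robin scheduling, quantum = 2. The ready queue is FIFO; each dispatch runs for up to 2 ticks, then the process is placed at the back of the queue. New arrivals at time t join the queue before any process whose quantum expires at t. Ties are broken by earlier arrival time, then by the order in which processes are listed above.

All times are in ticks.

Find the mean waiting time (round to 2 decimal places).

Gantt: | T5 0-2 | T6 2-4 | T5 4-5 | T3 5-7 | T4 7-9 | T6 9-11 | T1 11-13 | T7 13-15 | T2 15-17 | T3 17-19 | T4 19-21 | T6 21-22 | T1 22-24 | T7 24-26 | T2 26-28 | T3 28-30 | T1 30-32 | T7 32-34 | T2 34-36 | T3 36-37 | T1 37-39 | T2 39-41 | T1 41-43 | T2 43-44 |
Completion: T1=43  T2=44  T3=37  T4=21  T5=5  T6=22  T7=34
Turnaround (C−A): T1=37  T2=37  T3=34  T4=18  T5=5  T6=21  T7=28
Waiting times: T1=27, T2=28, T3=27, T4=14, T5=2, T6=16, T7=22
Average waiting = (27+28+27+14+2+16+22) / 7 = 136/7 = 19.43

19.43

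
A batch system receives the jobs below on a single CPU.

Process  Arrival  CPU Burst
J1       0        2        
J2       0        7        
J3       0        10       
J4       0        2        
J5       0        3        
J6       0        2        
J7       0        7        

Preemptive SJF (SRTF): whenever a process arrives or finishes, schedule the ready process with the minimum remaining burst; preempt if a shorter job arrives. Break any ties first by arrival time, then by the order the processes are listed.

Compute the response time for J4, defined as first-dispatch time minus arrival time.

2

Schedule: | J1 0-2 | J4 2-4 | J6 4-6 | J5 6-9 | J2 9-16 | J7 16-23 | J3 23-33 |
Completion: J1=2  J2=16  J3=33  J4=4  J5=9  J6=6  J7=23
Response(J4) = first start − arrival = 2 − 0 = 2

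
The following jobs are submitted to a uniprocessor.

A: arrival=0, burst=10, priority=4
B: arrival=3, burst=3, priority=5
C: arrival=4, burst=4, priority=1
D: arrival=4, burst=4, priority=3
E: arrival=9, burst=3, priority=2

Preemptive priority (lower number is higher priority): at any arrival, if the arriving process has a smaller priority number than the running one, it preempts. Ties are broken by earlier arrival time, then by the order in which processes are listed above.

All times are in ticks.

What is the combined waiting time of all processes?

36

Gantt: | A 0-4 | C 4-8 | D 8-9 | E 9-12 | D 12-15 | A 15-21 | B 21-24 |
Completion: A=21  B=24  C=8  D=15  E=12
Turnaround (C−A): A=21  B=21  C=4  D=11  E=3
Waiting = turnaround − burst: A=11, B=18, C=0, D=7, E=0
Total waiting = 11 + 18 + 0 + 7 + 0 = 36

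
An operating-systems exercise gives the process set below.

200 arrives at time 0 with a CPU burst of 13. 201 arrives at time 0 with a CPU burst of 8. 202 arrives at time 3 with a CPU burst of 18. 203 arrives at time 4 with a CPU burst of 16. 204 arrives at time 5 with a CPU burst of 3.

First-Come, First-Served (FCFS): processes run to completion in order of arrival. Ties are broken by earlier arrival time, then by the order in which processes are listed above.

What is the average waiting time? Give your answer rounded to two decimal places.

Timeline: | 200 0-13 | 201 13-21 | 202 21-39 | 203 39-55 | 204 55-58 |
Completion: 200=13  201=21  202=39  203=55  204=58
Turnaround (C−A): 200=13  201=21  202=36  203=51  204=53
Waiting times: 200=0, 201=13, 202=18, 203=35, 204=50
Average waiting = (0+13+18+35+50) / 5 = 116/5 = 23.20

23.20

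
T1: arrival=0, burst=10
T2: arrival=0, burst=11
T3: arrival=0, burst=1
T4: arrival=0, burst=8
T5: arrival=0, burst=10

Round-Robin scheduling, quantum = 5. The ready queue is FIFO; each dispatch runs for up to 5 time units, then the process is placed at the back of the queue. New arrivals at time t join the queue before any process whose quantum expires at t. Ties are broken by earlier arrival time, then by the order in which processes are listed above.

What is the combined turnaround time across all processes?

Schedule: | T1 0-5 | T2 5-10 | T3 10-11 | T4 11-16 | T5 16-21 | T1 21-26 | T2 26-31 | T4 31-34 | T5 34-39 | T2 39-40 |
Completion: T1=26  T2=40  T3=11  T4=34  T5=39
Turnaround (C−A): T1=26  T2=40  T3=11  T4=34  T5=39
Turnaround = completion − arrival: T1=26, T2=40, T3=11, T4=34, T5=39
Total turnaround = 26 + 40 + 11 + 34 + 39 = 150

150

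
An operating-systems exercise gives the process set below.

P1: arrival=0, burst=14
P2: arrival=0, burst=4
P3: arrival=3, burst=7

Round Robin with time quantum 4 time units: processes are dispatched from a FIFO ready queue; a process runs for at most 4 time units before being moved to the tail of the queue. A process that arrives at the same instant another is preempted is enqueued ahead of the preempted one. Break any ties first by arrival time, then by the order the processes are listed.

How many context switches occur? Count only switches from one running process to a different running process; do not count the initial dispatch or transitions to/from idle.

Gantt: | P1 0-4 | P2 4-8 | P3 8-12 | P1 12-16 | P3 16-19 | P1 19-25 |
Completion: P1=25  P2=8  P3=19

5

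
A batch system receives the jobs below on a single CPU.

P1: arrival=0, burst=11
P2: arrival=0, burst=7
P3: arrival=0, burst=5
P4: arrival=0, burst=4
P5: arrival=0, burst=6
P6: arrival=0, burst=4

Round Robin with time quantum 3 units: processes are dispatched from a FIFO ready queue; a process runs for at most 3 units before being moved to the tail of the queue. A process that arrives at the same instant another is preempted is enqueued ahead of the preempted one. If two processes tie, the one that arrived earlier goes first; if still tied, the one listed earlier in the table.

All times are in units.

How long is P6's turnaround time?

31

Timeline: | P1 0-3 | P2 3-6 | P3 6-9 | P4 9-12 | P5 12-15 | P6 15-18 | P1 18-21 | P2 21-24 | P3 24-26 | P4 26-27 | P5 27-30 | P6 30-31 | P1 31-34 | P2 34-35 | P1 35-37 |
Completion: P1=37  P2=35  P3=26  P4=27  P5=30  P6=31
Turnaround(P6) = completion − arrival = 31 − 0 = 31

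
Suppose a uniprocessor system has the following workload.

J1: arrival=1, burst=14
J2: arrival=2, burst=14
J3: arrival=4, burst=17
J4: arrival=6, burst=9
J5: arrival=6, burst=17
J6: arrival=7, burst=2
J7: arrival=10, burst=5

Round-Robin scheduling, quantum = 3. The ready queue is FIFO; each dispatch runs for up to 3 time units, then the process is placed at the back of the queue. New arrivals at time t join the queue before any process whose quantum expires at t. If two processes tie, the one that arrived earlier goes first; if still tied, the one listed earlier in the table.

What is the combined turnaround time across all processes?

Timeline: | idle 0-1 | J1 1-4 | J2 4-7 | J3 7-10 | J1 10-13 | J4 13-16 | J5 16-19 | J6 19-21 | J2 21-24 | J7 24-27 | J3 27-30 | J1 30-33 | J4 33-36 | J5 36-39 | J2 39-42 | J7 42-44 | J3 44-47 | J1 47-50 | J4 50-53 | J5 53-56 | J2 56-59 | J3 59-62 | J1 62-64 | J5 64-67 | J2 67-69 | J3 69-72 | J5 72-75 | J3 75-77 | J5 77-79 |
Completion: J1=64  J2=69  J3=77  J4=53  J5=79  J6=21  J7=44
Turnaround (C−A): J1=63  J2=67  J3=73  J4=47  J5=73  J6=14  J7=34
Turnaround = completion − arrival: J1=63, J2=67, J3=73, J4=47, J5=73, J6=14, J7=34
Total turnaround = 63 + 67 + 73 + 47 + 73 + 14 + 34 = 371

371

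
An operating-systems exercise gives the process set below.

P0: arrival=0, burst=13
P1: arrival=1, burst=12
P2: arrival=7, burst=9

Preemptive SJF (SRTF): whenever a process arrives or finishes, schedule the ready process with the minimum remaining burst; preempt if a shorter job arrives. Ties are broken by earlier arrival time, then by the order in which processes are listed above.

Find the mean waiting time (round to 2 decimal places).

9.00

Timeline: | P0 0-13 | P2 13-22 | P1 22-34 |
Completion: P0=13  P1=34  P2=22
Waiting times: P0=0, P1=21, P2=6
Average waiting = (0+21+6) / 3 = 27/3 = 9.00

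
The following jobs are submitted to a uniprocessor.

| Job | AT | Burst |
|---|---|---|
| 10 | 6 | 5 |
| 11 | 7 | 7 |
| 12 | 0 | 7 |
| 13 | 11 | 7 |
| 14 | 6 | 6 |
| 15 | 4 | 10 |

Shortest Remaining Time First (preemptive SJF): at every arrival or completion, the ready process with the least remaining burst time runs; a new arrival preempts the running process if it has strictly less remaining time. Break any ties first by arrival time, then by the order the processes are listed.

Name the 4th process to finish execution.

Schedule: | 12 0-7 | 10 7-12 | 14 12-18 | 11 18-25 | 13 25-32 | 15 32-42 |
Completion: 10=12  11=25  12=7  13=32  14=18  15=42
Turnaround (C−A): 10=6  11=18  12=7  13=21  14=12  15=38
Finish order: 12 → 10 → 14 → 11 → 13 → 15

11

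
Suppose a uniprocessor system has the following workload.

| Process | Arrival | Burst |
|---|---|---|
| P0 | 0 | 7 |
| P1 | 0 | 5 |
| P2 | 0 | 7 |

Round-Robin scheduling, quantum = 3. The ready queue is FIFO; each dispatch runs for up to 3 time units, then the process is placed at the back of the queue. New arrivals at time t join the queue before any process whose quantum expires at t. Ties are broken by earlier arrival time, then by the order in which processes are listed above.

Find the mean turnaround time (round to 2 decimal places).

17.00

Timeline: | P0 0-3 | P1 3-6 | P2 6-9 | P0 9-12 | P1 12-14 | P2 14-17 | P0 17-18 | P2 18-19 |
Completion: P0=18  P1=14  P2=19
Turnaround (C−A): P0=18  P1=14  P2=19
Turnaround times: P0=18, P1=14, P2=19
Average turnaround = (18+14+19) / 3 = 51/3 = 17.00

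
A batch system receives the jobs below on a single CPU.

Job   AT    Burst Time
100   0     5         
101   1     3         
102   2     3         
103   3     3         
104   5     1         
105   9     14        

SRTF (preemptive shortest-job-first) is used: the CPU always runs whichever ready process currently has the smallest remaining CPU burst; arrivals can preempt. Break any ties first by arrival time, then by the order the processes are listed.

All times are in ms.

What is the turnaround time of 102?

Schedule: | 100 0-1 | 101 1-4 | 102 4-5 | 104 5-6 | 102 6-8 | 103 8-11 | 100 11-15 | 105 15-29 |
Completion: 100=15  101=4  102=8  103=11  104=6  105=29
Turnaround (C−A): 100=15  101=3  102=6  103=8  104=1  105=20
Turnaround(102) = completion − arrival = 8 − 2 = 6

6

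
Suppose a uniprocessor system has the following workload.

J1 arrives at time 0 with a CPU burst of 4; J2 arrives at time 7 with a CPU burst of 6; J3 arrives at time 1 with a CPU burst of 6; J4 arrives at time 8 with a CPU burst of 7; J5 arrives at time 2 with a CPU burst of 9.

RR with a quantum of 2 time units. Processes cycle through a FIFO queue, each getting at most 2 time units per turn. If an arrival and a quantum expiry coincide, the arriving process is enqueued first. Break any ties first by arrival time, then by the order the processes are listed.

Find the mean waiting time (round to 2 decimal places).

Schedule: | J1 0-2 | J3 2-4 | J5 4-6 | J1 6-8 | J3 8-10 | J5 10-12 | J2 12-14 | J4 14-16 | J3 16-18 | J5 18-20 | J2 20-22 | J4 22-24 | J5 24-26 | J2 26-28 | J4 28-30 | J5 30-31 | J4 31-32 |
Completion: J1=8  J2=28  J3=18  J4=32  J5=31
Waiting times: J1=4, J2=15, J3=11, J4=17, J5=20
Average waiting = (4+15+11+17+20) / 5 = 67/5 = 13.40

13.40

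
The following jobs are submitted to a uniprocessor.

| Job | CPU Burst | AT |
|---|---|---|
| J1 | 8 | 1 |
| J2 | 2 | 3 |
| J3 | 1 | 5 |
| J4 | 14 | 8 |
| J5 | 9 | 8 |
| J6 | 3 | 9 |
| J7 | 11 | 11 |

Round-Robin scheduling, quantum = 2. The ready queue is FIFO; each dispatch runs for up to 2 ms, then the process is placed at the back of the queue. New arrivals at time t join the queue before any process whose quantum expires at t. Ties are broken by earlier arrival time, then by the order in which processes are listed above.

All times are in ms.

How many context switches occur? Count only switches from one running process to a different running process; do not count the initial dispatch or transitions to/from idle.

Gantt: | idle 0-1 | J1 1-3 | J2 3-5 | J1 5-7 | J3 7-8 | J1 8-10 | J4 10-12 | J5 12-14 | J6 14-16 | J1 16-18 | J7 18-20 | J4 20-22 | J5 22-24 | J6 24-25 | J7 25-27 | J4 27-29 | J5 29-31 | J7 31-33 | J4 33-35 | J5 35-37 | J7 37-39 | J4 39-41 | J5 41-42 | J7 42-44 | J4 44-46 | J7 46-47 | J4 47-49 |
Completion: J1=18  J2=5  J3=8  J4=49  J5=42  J6=25  J7=47
Turnaround (C−A): J1=17  J2=2  J3=3  J4=41  J5=34  J6=16  J7=36

25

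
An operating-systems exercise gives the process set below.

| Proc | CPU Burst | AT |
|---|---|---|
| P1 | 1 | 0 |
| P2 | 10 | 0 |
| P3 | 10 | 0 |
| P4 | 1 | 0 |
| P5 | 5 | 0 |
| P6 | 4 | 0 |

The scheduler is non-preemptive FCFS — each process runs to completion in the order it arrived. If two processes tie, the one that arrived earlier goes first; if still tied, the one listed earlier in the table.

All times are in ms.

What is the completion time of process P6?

Timeline: | P1 0-1 | P2 1-11 | P3 11-21 | P4 21-22 | P5 22-27 | P6 27-31 |
Completion: P1=1  P2=11  P3=21  P4=22  P5=27  P6=31

31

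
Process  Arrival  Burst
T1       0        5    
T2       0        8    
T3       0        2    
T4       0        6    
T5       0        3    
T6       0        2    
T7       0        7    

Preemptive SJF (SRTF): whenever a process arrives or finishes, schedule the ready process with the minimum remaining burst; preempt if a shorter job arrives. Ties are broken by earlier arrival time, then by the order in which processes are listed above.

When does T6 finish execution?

Gantt: | T3 0-2 | T6 2-4 | T5 4-7 | T1 7-12 | T4 12-18 | T7 18-25 | T2 25-33 |
Completion: T1=12  T2=33  T3=2  T4=18  T5=7  T6=4  T7=25
Turnaround (C−A): T1=12  T2=33  T3=2  T4=18  T5=7  T6=4  T7=25

4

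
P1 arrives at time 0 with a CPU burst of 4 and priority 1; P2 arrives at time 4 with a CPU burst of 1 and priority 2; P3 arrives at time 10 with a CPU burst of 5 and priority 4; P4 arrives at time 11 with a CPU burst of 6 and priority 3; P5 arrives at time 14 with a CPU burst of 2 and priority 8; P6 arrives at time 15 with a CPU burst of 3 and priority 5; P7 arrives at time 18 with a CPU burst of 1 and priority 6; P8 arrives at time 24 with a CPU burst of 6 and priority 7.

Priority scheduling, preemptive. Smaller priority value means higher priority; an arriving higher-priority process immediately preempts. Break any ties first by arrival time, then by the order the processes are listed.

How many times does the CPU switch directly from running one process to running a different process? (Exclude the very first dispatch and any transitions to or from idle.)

7

Gantt: | P1 0-4 | P2 4-5 | idle 5-10 | P3 10-11 | P4 11-17 | P3 17-21 | P6 21-24 | P7 24-25 | P8 25-31 | P5 31-33 |
Completion: P1=4  P2=5  P3=21  P4=17  P5=33  P6=24  P7=25  P8=31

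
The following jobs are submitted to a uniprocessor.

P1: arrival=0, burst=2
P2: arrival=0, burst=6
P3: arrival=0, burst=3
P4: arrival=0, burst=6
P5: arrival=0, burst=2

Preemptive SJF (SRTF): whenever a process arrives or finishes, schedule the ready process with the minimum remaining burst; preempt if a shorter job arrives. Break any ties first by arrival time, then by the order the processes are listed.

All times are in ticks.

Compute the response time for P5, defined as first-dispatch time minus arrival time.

2

Gantt: | P1 0-2 | P5 2-4 | P3 4-7 | P2 7-13 | P4 13-19 |
Completion: P1=2  P2=13  P3=7  P4=19  P5=4
Response(P5) = first start − arrival = 2 − 0 = 2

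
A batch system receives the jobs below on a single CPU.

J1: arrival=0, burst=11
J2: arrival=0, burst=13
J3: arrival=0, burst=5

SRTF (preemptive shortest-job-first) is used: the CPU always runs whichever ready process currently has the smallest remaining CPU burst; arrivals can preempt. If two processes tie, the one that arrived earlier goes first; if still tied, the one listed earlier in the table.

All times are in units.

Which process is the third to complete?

J2

Timeline: | J3 0-5 | J1 5-16 | J2 16-29 |
Completion: J1=16  J2=29  J3=5
Turnaround (C−A): J1=16  J2=29  J3=5
Finish order: J3 → J1 → J2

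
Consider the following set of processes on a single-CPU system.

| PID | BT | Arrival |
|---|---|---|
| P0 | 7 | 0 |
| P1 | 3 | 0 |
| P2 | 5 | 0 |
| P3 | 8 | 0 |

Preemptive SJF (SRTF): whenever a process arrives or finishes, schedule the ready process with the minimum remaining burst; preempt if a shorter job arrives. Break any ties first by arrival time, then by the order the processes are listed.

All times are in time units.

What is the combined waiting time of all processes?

26

Timeline: | P1 0-3 | P2 3-8 | P0 8-15 | P3 15-23 |
Completion: P0=15  P1=3  P2=8  P3=23
Waiting = turnaround − burst: P0=8, P1=0, P2=3, P3=15
Total waiting = 8 + 0 + 3 + 15 = 26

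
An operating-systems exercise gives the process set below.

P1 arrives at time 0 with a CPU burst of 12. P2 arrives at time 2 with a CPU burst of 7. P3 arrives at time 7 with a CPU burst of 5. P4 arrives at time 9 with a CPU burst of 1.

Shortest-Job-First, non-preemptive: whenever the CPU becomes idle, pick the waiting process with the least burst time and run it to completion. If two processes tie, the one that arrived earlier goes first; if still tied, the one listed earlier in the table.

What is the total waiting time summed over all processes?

25

Timeline: | P1 0-12 | P4 12-13 | P3 13-18 | P2 18-25 |
Completion: P1=12  P2=25  P3=18  P4=13
Waiting = turnaround − burst: P1=0, P2=16, P3=6, P4=3
Total waiting = 0 + 16 + 6 + 3 = 25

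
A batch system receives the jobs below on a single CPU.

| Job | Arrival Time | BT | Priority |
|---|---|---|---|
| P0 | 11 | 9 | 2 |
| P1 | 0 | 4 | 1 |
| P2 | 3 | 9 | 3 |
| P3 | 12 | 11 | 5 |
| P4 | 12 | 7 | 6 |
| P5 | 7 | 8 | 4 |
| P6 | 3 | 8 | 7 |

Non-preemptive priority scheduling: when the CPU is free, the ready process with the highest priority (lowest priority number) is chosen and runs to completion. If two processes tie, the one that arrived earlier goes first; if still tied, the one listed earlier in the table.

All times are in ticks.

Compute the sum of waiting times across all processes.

110

Timeline: | P1 0-4 | P2 4-13 | P0 13-22 | P5 22-30 | P3 30-41 | P4 41-48 | P6 48-56 |
Completion: P0=22  P1=4  P2=13  P3=41  P4=48  P5=30  P6=56
Waiting = turnaround − burst: P0=2, P1=0, P2=1, P3=18, P4=29, P5=15, P6=45
Total waiting = 2 + 0 + 1 + 18 + 29 + 15 + 45 = 110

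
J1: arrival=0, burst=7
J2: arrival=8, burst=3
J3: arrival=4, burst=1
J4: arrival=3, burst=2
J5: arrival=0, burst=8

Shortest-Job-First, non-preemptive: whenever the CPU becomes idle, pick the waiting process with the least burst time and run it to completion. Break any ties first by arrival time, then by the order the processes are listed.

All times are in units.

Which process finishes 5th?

J5

Timeline: | J1 0-7 | J3 7-8 | J4 8-10 | J2 10-13 | J5 13-21 |
Completion: J1=7  J2=13  J3=8  J4=10  J5=21
Turnaround (C−A): J1=7  J2=5  J3=4  J4=7  J5=21
Finish order: J1 → J3 → J4 → J2 → J5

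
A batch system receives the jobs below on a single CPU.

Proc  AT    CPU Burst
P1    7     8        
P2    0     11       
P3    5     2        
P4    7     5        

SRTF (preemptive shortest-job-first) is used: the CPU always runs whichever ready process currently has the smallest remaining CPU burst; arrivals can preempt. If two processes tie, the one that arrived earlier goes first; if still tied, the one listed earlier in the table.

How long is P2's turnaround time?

18

Schedule: | P2 0-5 | P3 5-7 | P4 7-12 | P2 12-18 | P1 18-26 |
Completion: P1=26  P2=18  P3=7  P4=12
Turnaround (C−A): P1=19  P2=18  P3=2  P4=5
Turnaround(P2) = completion − arrival = 18 − 0 = 18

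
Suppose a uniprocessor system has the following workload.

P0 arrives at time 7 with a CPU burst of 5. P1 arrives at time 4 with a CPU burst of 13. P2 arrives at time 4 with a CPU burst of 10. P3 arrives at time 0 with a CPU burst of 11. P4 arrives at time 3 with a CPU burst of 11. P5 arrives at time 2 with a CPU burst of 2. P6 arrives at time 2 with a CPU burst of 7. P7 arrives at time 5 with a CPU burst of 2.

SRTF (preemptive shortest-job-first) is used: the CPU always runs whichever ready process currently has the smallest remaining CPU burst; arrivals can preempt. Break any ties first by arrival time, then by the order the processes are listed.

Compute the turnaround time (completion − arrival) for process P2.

33

Schedule: | P3 0-2 | P5 2-4 | P6 4-5 | P7 5-7 | P0 7-12 | P6 12-18 | P3 18-27 | P2 27-37 | P4 37-48 | P1 48-61 |
Completion: P0=12  P1=61  P2=37  P3=27  P4=48  P5=4  P6=18  P7=7
Turnaround(P2) = completion − arrival = 37 − 4 = 33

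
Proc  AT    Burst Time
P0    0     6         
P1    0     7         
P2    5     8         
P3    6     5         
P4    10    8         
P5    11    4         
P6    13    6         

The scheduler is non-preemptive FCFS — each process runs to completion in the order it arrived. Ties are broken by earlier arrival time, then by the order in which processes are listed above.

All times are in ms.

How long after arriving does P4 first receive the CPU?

Timeline: | P0 0-6 | P1 6-13 | P2 13-21 | P3 21-26 | P4 26-34 | P5 34-38 | P6 38-44 |
Completion: P0=6  P1=13  P2=21  P3=26  P4=34  P5=38  P6=44
Response(P4) = first start − arrival = 26 − 10 = 16

16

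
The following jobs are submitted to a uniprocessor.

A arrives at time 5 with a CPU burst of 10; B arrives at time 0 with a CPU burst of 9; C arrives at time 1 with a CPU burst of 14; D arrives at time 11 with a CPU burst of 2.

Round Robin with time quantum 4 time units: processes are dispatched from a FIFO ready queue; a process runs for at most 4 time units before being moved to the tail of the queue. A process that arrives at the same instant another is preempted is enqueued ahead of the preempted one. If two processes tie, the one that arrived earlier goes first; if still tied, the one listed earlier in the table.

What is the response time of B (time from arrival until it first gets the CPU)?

Timeline: | B 0-4 | C 4-8 | B 8-12 | A 12-16 | C 16-20 | D 20-22 | B 22-23 | A 23-27 | C 27-31 | A 31-33 | C 33-35 |
Completion: A=33  B=23  C=35  D=22
Turnaround (C−A): A=28  B=23  C=34  D=11
Response(B) = first start − arrival = 0 − 0 = 0

0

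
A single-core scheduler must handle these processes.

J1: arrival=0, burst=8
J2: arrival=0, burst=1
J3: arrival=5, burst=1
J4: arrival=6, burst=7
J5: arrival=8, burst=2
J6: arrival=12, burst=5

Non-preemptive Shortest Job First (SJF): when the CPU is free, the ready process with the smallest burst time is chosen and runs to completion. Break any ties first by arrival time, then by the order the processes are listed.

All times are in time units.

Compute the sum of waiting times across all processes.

Timeline: | J2 0-1 | J1 1-9 | J3 9-10 | J5 10-12 | J6 12-17 | J4 17-24 |
Completion: J1=9  J2=1  J3=10  J4=24  J5=12  J6=17
Turnaround (C−A): J1=9  J2=1  J3=5  J4=18  J5=4  J6=5
Waiting = turnaround − burst: J1=1, J2=0, J3=4, J4=11, J5=2, J6=0
Total waiting = 1 + 0 + 4 + 11 + 2 + 0 = 18

18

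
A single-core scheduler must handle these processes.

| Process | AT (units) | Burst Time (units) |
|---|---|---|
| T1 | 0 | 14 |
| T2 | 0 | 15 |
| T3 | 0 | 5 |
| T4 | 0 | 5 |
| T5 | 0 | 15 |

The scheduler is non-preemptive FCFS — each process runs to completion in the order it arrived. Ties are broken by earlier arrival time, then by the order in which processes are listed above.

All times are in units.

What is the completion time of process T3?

Timeline: | T1 0-14 | T2 14-29 | T3 29-34 | T4 34-39 | T5 39-54 |
Completion: T1=14  T2=29  T3=34  T4=39  T5=54
Turnaround (C−A): T1=14  T2=29  T3=34  T4=39  T5=54

34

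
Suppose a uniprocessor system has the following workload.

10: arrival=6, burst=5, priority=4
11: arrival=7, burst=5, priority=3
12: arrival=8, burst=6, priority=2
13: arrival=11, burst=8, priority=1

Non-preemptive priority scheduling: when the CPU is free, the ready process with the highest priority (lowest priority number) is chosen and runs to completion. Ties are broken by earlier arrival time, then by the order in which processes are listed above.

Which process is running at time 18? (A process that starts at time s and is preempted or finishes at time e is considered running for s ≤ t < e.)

Schedule: | idle 0-6 | 10 6-11 | 13 11-19 | 12 19-25 | 11 25-30 |
Completion: 10=11  11=30  12=25  13=19

13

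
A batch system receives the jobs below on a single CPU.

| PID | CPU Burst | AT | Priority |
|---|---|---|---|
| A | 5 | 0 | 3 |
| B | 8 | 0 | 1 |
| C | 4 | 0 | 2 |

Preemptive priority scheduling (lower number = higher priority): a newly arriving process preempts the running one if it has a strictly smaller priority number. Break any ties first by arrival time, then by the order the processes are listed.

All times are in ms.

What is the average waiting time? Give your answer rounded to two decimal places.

Gantt: | B 0-8 | C 8-12 | A 12-17 |
Completion: A=17  B=8  C=12
Turnaround (C−A): A=17  B=8  C=12
Waiting times: A=12, B=0, C=8
Average waiting = (12+0+8) / 3 = 20/3 = 6.67

6.67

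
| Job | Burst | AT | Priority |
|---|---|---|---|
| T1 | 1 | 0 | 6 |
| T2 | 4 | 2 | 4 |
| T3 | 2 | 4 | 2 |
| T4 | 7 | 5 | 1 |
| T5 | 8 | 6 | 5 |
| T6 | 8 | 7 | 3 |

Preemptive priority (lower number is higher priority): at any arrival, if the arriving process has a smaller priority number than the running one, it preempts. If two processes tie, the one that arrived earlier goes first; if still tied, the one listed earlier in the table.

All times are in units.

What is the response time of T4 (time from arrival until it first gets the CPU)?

Timeline: | T1 0-1 | idle 1-2 | T2 2-4 | T3 4-5 | T4 5-12 | T3 12-13 | T6 13-21 | T2 21-23 | T5 23-31 |
Completion: T1=1  T2=23  T3=13  T4=12  T5=31  T6=21
Turnaround (C−A): T1=1  T2=21  T3=9  T4=7  T5=25  T6=14
Response(T4) = first start − arrival = 5 − 5 = 0

0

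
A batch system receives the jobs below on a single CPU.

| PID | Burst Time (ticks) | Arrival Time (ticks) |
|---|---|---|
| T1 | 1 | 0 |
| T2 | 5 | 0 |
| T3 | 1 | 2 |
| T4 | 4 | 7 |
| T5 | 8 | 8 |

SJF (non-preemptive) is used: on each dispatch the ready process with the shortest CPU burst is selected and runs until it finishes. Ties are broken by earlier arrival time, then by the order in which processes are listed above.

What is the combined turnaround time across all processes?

Gantt: | T1 0-1 | T2 1-6 | T3 6-7 | T4 7-11 | T5 11-19 |
Completion: T1=1  T2=6  T3=7  T4=11  T5=19
Turnaround (C−A): T1=1  T2=6  T3=5  T4=4  T5=11
Turnaround = completion − arrival: T1=1, T2=6, T3=5, T4=4, T5=11
Total turnaround = 1 + 6 + 5 + 4 + 11 = 27

27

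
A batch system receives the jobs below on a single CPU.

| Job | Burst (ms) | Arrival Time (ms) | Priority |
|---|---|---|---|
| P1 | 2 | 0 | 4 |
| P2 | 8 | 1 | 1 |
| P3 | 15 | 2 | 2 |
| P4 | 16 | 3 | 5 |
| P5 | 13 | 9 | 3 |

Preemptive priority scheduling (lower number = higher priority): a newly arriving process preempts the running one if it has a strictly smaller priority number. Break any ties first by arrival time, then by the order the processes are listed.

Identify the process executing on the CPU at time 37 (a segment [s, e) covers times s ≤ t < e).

P1

Gantt: | P1 0-1 | P2 1-9 | P3 9-24 | P5 24-37 | P1 37-38 | P4 38-54 |
Completion: P1=38  P2=9  P3=24  P4=54  P5=37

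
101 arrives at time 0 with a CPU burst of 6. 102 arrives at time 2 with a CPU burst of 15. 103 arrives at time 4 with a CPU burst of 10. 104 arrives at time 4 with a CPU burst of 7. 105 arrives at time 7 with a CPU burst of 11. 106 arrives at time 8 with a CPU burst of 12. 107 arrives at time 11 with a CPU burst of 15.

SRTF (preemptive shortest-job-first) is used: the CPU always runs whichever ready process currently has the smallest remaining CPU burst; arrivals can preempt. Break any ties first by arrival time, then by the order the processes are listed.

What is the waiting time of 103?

9

Timeline: | 101 0-6 | 104 6-13 | 103 13-23 | 105 23-34 | 106 34-46 | 102 46-61 | 107 61-76 |
Completion: 101=6  102=61  103=23  104=13  105=34  106=46  107=76
Turnaround (C−A): 101=6  102=59  103=19  104=9  105=27  106=38  107=65
Waiting(103) = turnaround − burst = 19 − 10 = 9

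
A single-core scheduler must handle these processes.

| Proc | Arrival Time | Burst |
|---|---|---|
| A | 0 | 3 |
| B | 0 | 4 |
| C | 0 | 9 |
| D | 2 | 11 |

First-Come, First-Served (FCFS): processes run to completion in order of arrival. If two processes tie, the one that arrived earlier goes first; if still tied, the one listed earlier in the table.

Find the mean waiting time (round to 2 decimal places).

Timeline: | A 0-3 | B 3-7 | C 7-16 | D 16-27 |
Completion: A=3  B=7  C=16  D=27
Waiting times: A=0, B=3, C=7, D=14
Average waiting = (0+3+7+14) / 4 = 24/4 = 6.00

6.00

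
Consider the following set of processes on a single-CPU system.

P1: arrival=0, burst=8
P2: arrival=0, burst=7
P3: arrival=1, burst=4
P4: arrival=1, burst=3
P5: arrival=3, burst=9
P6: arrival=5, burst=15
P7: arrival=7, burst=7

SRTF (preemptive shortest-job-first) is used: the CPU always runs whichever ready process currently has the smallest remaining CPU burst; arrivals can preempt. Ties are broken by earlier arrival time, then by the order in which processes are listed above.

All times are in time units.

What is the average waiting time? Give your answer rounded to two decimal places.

Timeline: | P2 0-1 | P4 1-4 | P3 4-8 | P2 8-14 | P7 14-21 | P1 21-29 | P5 29-38 | P6 38-53 |
Completion: P1=29  P2=14  P3=8  P4=4  P5=38  P6=53  P7=21
Waiting times: P1=21, P2=7, P3=3, P4=0, P5=26, P6=33, P7=7
Average waiting = (21+7+3+0+26+33+7) / 7 = 97/7 = 13.86

13.86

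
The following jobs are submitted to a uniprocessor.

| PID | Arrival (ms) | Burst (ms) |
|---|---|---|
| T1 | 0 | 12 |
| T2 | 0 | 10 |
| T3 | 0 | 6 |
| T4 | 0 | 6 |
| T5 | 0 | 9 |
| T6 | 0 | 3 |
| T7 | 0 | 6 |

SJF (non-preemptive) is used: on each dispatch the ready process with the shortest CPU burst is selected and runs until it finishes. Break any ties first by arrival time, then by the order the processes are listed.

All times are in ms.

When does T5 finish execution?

30

Timeline: | T6 0-3 | T3 3-9 | T4 9-15 | T7 15-21 | T5 21-30 | T2 30-40 | T1 40-52 |
Completion: T1=52  T2=40  T3=9  T4=15  T5=30  T6=3  T7=21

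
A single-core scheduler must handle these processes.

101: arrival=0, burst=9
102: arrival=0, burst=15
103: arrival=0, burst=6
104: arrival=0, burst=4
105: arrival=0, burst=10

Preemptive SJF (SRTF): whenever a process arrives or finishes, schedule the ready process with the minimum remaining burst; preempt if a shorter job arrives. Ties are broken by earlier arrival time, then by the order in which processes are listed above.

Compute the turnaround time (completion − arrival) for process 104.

4

Schedule: | 104 0-4 | 103 4-10 | 101 10-19 | 105 19-29 | 102 29-44 |
Completion: 101=19  102=44  103=10  104=4  105=29
Turnaround(104) = completion − arrival = 4 − 0 = 4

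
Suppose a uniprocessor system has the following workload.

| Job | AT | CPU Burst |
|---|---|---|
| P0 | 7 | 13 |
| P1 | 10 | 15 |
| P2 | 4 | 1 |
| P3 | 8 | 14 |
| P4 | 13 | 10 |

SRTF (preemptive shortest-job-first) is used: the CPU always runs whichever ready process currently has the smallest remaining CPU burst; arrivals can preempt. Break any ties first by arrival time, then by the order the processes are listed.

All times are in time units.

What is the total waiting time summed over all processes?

Gantt: | idle 0-4 | P2 4-5 | idle 5-7 | P0 7-20 | P4 20-30 | P3 30-44 | P1 44-59 |
Completion: P0=20  P1=59  P2=5  P3=44  P4=30
Turnaround (C−A): P0=13  P1=49  P2=1  P3=36  P4=17
Waiting = turnaround − burst: P0=0, P1=34, P2=0, P3=22, P4=7
Total waiting = 0 + 34 + 0 + 22 + 7 = 63

63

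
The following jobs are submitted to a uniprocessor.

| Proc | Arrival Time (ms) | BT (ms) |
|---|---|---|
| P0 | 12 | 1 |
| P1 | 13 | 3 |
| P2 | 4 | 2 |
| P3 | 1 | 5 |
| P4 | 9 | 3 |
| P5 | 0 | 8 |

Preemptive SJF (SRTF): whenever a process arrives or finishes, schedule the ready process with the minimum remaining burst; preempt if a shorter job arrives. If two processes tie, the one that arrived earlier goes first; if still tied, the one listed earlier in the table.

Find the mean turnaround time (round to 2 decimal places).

Schedule: | P5 0-1 | P3 1-6 | P2 6-8 | P5 8-9 | P4 9-12 | P0 12-13 | P1 13-16 | P5 16-22 |
Completion: P0=13  P1=16  P2=8  P3=6  P4=12  P5=22
Turnaround (C−A): P0=1  P1=3  P2=4  P3=5  P4=3  P5=22
Turnaround times: P0=1, P1=3, P2=4, P3=5, P4=3, P5=22
Average turnaround = (1+3+4+5+3+22) / 6 = 38/6 = 6.33

6.33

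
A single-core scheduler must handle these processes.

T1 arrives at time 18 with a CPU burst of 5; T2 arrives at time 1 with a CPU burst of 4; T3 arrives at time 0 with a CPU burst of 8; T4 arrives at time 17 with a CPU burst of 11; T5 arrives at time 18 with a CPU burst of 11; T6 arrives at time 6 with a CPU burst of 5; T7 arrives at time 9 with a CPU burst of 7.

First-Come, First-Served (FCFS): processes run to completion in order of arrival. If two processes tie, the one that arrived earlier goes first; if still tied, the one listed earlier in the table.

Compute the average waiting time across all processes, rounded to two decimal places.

Schedule: | T3 0-8 | T2 8-12 | T6 12-17 | T7 17-24 | T4 24-35 | T1 35-40 | T5 40-51 |
Completion: T1=40  T2=12  T3=8  T4=35  T5=51  T6=17  T7=24
Waiting times: T1=17, T2=7, T3=0, T4=7, T5=22, T6=6, T7=8
Average waiting = (17+7+0+7+22+6+8) / 7 = 67/7 = 9.57

9.57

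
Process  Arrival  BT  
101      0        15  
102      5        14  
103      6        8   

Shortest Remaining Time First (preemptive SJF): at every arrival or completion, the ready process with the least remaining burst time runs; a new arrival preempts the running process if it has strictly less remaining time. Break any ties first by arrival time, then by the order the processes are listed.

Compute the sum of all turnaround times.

Gantt: | 101 0-6 | 103 6-14 | 101 14-23 | 102 23-37 |
Completion: 101=23  102=37  103=14
Turnaround (C−A): 101=23  102=32  103=8
Turnaround = completion − arrival: 101=23, 102=32, 103=8
Total turnaround = 23 + 32 + 8 = 63

63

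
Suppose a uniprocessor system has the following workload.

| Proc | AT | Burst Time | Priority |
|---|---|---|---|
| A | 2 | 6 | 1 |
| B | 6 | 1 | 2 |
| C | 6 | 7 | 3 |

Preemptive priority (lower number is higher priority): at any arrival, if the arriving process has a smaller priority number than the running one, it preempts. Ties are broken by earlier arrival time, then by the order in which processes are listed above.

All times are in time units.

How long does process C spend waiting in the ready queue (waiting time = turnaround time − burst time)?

Gantt: | idle 0-2 | A 2-8 | B 8-9 | C 9-16 |
Completion: A=8  B=9  C=16
Turnaround (C−A): A=6  B=3  C=10
Waiting(C) = turnaround − burst = 10 − 7 = 3

3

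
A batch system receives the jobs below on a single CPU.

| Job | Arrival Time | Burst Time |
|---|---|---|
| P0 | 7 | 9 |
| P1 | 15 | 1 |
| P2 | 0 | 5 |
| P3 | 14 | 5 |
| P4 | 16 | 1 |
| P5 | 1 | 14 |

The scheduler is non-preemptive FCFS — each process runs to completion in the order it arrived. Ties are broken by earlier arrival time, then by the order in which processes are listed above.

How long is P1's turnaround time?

Schedule: | P2 0-5 | P5 5-19 | P0 19-28 | P3 28-33 | P1 33-34 | P4 34-35 |
Completion: P0=28  P1=34  P2=5  P3=33  P4=35  P5=19
Turnaround(P1) = completion − arrival = 34 − 15 = 19

19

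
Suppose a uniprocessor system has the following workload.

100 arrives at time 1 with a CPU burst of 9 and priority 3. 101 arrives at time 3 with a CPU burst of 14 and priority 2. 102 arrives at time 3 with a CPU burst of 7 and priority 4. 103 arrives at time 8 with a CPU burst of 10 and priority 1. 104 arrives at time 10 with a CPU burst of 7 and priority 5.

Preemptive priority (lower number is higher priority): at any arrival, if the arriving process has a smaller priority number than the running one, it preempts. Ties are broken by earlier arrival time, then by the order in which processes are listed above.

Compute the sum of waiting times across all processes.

96

Gantt: | idle 0-1 | 100 1-3 | 101 3-8 | 103 8-18 | 101 18-27 | 100 27-34 | 102 34-41 | 104 41-48 |
Completion: 100=34  101=27  102=41  103=18  104=48
Waiting = turnaround − burst: 100=24, 101=10, 102=31, 103=0, 104=31
Total waiting = 24 + 10 + 31 + 0 + 31 = 96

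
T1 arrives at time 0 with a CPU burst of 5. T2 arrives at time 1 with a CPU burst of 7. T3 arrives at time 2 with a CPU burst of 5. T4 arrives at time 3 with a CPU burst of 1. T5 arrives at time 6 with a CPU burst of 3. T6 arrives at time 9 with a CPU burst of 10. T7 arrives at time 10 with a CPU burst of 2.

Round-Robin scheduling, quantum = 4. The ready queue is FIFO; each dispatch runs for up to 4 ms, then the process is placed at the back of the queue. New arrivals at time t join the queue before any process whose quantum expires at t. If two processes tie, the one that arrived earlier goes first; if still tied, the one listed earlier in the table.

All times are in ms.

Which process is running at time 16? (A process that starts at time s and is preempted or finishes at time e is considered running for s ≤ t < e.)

T5

Schedule: | T1 0-4 | T2 4-8 | T3 8-12 | T4 12-13 | T1 13-14 | T5 14-17 | T2 17-20 | T6 20-24 | T7 24-26 | T3 26-27 | T6 27-33 |
Completion: T1=14  T2=20  T3=27  T4=13  T5=17  T6=33  T7=26
Turnaround (C−A): T1=14  T2=19  T3=25  T4=10  T5=11  T6=24  T7=16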